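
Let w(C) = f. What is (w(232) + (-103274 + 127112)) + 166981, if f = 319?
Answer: 191138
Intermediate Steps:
w(C) = 319
(w(232) + (-103274 + 127112)) + 166981 = (319 + (-103274 + 127112)) + 166981 = (319 + 23838) + 166981 = 24157 + 166981 = 191138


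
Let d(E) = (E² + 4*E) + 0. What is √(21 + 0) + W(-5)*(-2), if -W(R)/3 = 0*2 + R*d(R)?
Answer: -150 + √21 ≈ -145.42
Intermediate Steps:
d(E) = E² + 4*E
W(R) = -3*R²*(4 + R) (W(R) = -3*(0*2 + R*(R*(4 + R))) = -3*(0 + R²*(4 + R)) = -3*R²*(4 + R))
√(21 + 0) + W(-5)*(-2) = √(21 + 0) + (3*(-5)²*(-4 - 1*(-5)))*(-2) = √21 + (3*25*(-4 + 5))*(-2) = √21 + (3*25*1)*(-2) = √21 + 75*(-2) = √21 - 150 = -150 + √21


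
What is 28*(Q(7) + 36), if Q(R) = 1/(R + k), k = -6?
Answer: 1036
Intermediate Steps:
Q(R) = 1/(-6 + R) (Q(R) = 1/(R - 6) = 1/(-6 + R))
28*(Q(7) + 36) = 28*(1/(-6 + 7) + 36) = 28*(1/1 + 36) = 28*(1 + 36) = 28*37 = 1036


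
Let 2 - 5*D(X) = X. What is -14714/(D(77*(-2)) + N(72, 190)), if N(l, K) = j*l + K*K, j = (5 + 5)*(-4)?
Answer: -36785/83128 ≈ -0.44251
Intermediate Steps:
D(X) = 2/5 - X/5
j = -40 (j = 10*(-4) = -40)
N(l, K) = K**2 - 40*l (N(l, K) = -40*l + K*K = -40*l + K**2 = K**2 - 40*l)
-14714/(D(77*(-2)) + N(72, 190)) = -14714/((2/5 - 77*(-2)/5) + (190**2 - 40*72)) = -14714/((2/5 - 1/5*(-154)) + (36100 - 2880)) = -14714/((2/5 + 154/5) + 33220) = -14714/(156/5 + 33220) = -14714/166256/5 = -14714*5/166256 = -36785/83128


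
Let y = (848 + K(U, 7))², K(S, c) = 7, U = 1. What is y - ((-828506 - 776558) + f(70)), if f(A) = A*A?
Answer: 2331189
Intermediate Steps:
f(A) = A²
y = 731025 (y = (848 + 7)² = 855² = 731025)
y - ((-828506 - 776558) + f(70)) = 731025 - ((-828506 - 776558) + 70²) = 731025 - (-1605064 + 4900) = 731025 - 1*(-1600164) = 731025 + 1600164 = 2331189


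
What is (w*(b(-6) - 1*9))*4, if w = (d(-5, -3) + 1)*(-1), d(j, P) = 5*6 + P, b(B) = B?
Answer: 1680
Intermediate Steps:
d(j, P) = 30 + P
w = -28 (w = ((30 - 3) + 1)*(-1) = (27 + 1)*(-1) = 28*(-1) = -28)
(w*(b(-6) - 1*9))*4 = -28*(-6 - 1*9)*4 = -28*(-6 - 9)*4 = -28*(-15)*4 = 420*4 = 1680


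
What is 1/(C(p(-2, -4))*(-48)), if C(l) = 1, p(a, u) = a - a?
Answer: -1/48 ≈ -0.020833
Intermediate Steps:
p(a, u) = 0
1/(C(p(-2, -4))*(-48)) = 1/(1*(-48)) = 1/(-48) = -1/48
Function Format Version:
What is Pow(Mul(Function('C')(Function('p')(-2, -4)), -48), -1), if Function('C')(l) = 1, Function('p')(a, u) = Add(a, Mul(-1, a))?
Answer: Rational(-1, 48) ≈ -0.020833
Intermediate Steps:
Function('p')(a, u) = 0
Pow(Mul(Function('C')(Function('p')(-2, -4)), -48), -1) = Pow(Mul(1, -48), -1) = Pow(-48, -1) = Rational(-1, 48)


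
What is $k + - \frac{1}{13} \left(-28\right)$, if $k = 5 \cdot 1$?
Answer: $\frac{93}{13} \approx 7.1538$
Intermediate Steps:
$k = 5$
$k + - \frac{1}{13} \left(-28\right) = 5 + - \frac{1}{13} \left(-28\right) = 5 + \left(-1\right) \frac{1}{13} \left(-28\right) = 5 - - \frac{28}{13} = 5 + \frac{28}{13} = \frac{93}{13}$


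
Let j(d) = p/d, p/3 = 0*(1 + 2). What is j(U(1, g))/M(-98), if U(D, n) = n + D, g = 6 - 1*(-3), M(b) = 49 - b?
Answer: 0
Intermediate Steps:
g = 9 (g = 6 + 3 = 9)
p = 0 (p = 3*(0*(1 + 2)) = 3*(0*3) = 3*0 = 0)
U(D, n) = D + n
j(d) = 0 (j(d) = 0/d = 0)
j(U(1, g))/M(-98) = 0/(49 - 1*(-98)) = 0/(49 + 98) = 0/147 = 0*(1/147) = 0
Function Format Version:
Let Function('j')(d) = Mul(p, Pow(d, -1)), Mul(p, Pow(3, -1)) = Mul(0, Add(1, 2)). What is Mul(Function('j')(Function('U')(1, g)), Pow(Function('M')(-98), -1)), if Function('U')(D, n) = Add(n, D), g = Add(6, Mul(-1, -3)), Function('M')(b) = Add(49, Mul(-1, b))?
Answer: 0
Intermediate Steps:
g = 9 (g = Add(6, 3) = 9)
p = 0 (p = Mul(3, Mul(0, Add(1, 2))) = Mul(3, Mul(0, 3)) = Mul(3, 0) = 0)
Function('U')(D, n) = Add(D, n)
Function('j')(d) = 0 (Function('j')(d) = Mul(0, Pow(d, -1)) = 0)
Mul(Function('j')(Function('U')(1, g)), Pow(Function('M')(-98), -1)) = Mul(0, Pow(Add(49, Mul(-1, -98)), -1)) = Mul(0, Pow(Add(49, 98), -1)) = Mul(0, Pow(147, -1)) = Mul(0, Rational(1, 147)) = 0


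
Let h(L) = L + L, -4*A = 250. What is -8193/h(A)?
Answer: 8193/125 ≈ 65.544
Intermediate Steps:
A = -125/2 (A = -1/4*250 = -125/2 ≈ -62.500)
h(L) = 2*L
-8193/h(A) = -8193/(2*(-125/2)) = -8193/(-125) = -8193*(-1/125) = 8193/125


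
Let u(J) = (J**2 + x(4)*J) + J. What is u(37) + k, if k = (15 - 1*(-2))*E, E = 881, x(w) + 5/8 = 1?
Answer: 131175/8 ≈ 16397.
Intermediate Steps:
x(w) = 3/8 (x(w) = -5/8 + 1 = 3/8)
k = 14977 (k = (15 - 1*(-2))*881 = (15 + 2)*881 = 17*881 = 14977)
u(J) = J**2 + 11*J/8 (u(J) = (J**2 + 3*J/8) + J = J**2 + 11*J/8)
u(37) + k = (1/8)*37*(11 + 8*37) + 14977 = (1/8)*37*(11 + 296) + 14977 = (1/8)*37*307 + 14977 = 11359/8 + 14977 = 131175/8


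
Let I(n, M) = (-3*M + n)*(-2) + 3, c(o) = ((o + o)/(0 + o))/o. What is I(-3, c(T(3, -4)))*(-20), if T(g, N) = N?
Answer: -120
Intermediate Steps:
c(o) = 2/o (c(o) = ((2*o)/o)/o = 2/o)
I(n, M) = 3 - 2*n + 6*M (I(n, M) = (n - 3*M)*(-2) + 3 = (-2*n + 6*M) + 3 = 3 - 2*n + 6*M)
I(-3, c(T(3, -4)))*(-20) = (3 - 2*(-3) + 6*(2/(-4)))*(-20) = (3 + 6 + 6*(2*(-¼)))*(-20) = (3 + 6 + 6*(-½))*(-20) = (3 + 6 - 3)*(-20) = 6*(-20) = -120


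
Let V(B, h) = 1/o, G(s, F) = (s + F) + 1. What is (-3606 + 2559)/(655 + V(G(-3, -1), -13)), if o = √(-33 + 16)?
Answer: -3886115/2431142 - 349*I*√17/2431142 ≈ -1.5985 - 0.00059189*I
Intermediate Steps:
o = I*√17 (o = √(-17) = I*√17 ≈ 4.1231*I)
G(s, F) = 1 + F + s (G(s, F) = (F + s) + 1 = 1 + F + s)
V(B, h) = -I*√17/17 (V(B, h) = 1/(I*√17) = -I*√17/17)
(-3606 + 2559)/(655 + V(G(-3, -1), -13)) = (-3606 + 2559)/(655 - I*√17/17) = -1047/(655 - I*√17/17)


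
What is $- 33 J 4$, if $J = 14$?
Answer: $-1848$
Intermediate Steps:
$- 33 J 4 = \left(-33\right) 14 \cdot 4 = \left(-462\right) 4 = -1848$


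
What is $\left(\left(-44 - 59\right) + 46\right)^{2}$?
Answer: $3249$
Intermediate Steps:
$\left(\left(-44 - 59\right) + 46\right)^{2} = \left(-103 + 46\right)^{2} = \left(-57\right)^{2} = 3249$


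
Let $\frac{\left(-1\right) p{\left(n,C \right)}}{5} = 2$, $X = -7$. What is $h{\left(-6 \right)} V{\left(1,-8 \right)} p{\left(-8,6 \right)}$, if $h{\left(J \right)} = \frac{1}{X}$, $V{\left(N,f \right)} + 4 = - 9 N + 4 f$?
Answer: $- \frac{450}{7} \approx -64.286$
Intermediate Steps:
$V{\left(N,f \right)} = -4 - 9 N + 4 f$ ($V{\left(N,f \right)} = -4 - \left(- 4 f + 9 N\right) = -4 - 9 N + 4 f$)
$h{\left(J \right)} = - \frac{1}{7}$ ($h{\left(J \right)} = \frac{1}{-7} = - \frac{1}{7}$)
$p{\left(n,C \right)} = -10$ ($p{\left(n,C \right)} = \left(-5\right) 2 = -10$)
$h{\left(-6 \right)} V{\left(1,-8 \right)} p{\left(-8,6 \right)} = - \frac{-4 - 9 + 4 \left(-8\right)}{7} \left(-10\right) = - \frac{-4 - 9 - 32}{7} \left(-10\right) = \left(- \frac{1}{7}\right) \left(-45\right) \left(-10\right) = \frac{45}{7} \left(-10\right) = - \frac{450}{7}$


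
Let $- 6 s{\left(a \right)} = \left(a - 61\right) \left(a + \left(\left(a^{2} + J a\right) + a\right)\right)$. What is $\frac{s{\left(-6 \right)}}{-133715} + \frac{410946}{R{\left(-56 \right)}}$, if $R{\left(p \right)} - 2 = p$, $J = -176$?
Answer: $- \frac{1831676521}{240687} \approx -7610.2$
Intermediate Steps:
$R{\left(p \right)} = 2 + p$
$s{\left(a \right)} = - \frac{\left(-61 + a\right) \left(a^{2} - 174 a\right)}{6}$ ($s{\left(a \right)} = - \frac{\left(a - 61\right) \left(a + \left(\left(a^{2} - 176 a\right) + a\right)\right)}{6} = - \frac{\left(-61 + a\right) \left(a + \left(a^{2} - 175 a\right)\right)}{6} = - \frac{\left(-61 + a\right) \left(a^{2} - 174 a\right)}{6}$)
$\frac{s{\left(-6 \right)}}{-133715} + \frac{410946}{R{\left(-56 \right)}} = \frac{\frac{1}{6} \left(-6\right) \left(-10614 - \left(-6\right)^{2} + 235 \left(-6\right)\right)}{-133715} + \frac{410946}{2 - 56} = \frac{1}{6} \left(-6\right) \left(-10614 - 36 - 1410\right) \left(- \frac{1}{133715}\right) + \frac{410946}{-54} = \frac{1}{6} \left(-6\right) \left(-10614 - 36 - 1410\right) \left(- \frac{1}{133715}\right) + 410946 \left(- \frac{1}{54}\right) = \frac{1}{6} \left(-6\right) \left(-12060\right) \left(- \frac{1}{133715}\right) - \frac{68491}{9} = 12060 \left(- \frac{1}{133715}\right) - \frac{68491}{9} = - \frac{2412}{26743} - \frac{68491}{9} = - \frac{1831676521}{240687}$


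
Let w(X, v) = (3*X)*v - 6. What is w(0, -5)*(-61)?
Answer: 366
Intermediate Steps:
w(X, v) = -6 + 3*X*v (w(X, v) = 3*X*v - 6 = -6 + 3*X*v)
w(0, -5)*(-61) = (-6 + 3*0*(-5))*(-61) = (-6 + 0)*(-61) = -6*(-61) = 366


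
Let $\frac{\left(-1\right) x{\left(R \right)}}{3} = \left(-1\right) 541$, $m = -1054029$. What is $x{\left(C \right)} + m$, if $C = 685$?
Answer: $-1052406$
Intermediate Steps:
$x{\left(R \right)} = 1623$ ($x{\left(R \right)} = - 3 \left(\left(-1\right) 541\right) = \left(-3\right) \left(-541\right) = 1623$)
$x{\left(C \right)} + m = 1623 - 1054029 = -1052406$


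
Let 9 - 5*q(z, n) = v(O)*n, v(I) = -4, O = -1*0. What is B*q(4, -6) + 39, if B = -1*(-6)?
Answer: 21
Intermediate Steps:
O = 0
B = 6
q(z, n) = 9/5 + 4*n/5 (q(z, n) = 9/5 - (-4)*n/5 = 9/5 + 4*n/5)
B*q(4, -6) + 39 = 6*(9/5 + (⅘)*(-6)) + 39 = 6*(9/5 - 24/5) + 39 = 6*(-3) + 39 = -18 + 39 = 21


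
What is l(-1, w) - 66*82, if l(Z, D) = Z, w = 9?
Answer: -5413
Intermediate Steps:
l(-1, w) - 66*82 = -1 - 66*82 = -1 - 5412 = -5413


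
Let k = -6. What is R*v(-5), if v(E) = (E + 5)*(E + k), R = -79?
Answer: 0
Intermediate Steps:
v(E) = (-6 + E)*(5 + E) (v(E) = (E + 5)*(E - 6) = (5 + E)*(-6 + E) = (-6 + E)*(5 + E))
R*v(-5) = -79*(-30 + (-5)² - 1*(-5)) = -79*(-30 + 25 + 5) = -79*0 = 0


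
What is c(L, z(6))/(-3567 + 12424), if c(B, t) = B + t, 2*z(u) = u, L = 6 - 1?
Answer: 8/8857 ≈ 0.00090324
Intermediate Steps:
L = 5
z(u) = u/2
c(L, z(6))/(-3567 + 12424) = (5 + (½)*6)/(-3567 + 12424) = (5 + 3)/8857 = (1/8857)*8 = 8/8857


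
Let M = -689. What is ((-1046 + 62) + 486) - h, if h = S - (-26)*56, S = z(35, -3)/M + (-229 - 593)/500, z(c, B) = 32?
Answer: -336285321/172250 ≈ -1952.3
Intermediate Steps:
S = -291179/172250 (S = 32/(-689) + (-229 - 593)/500 = 32*(-1/689) - 822*1/500 = -32/689 - 411/250 = -291179/172250 ≈ -1.6904)
h = 250504821/172250 (h = -291179/172250 - (-26)*56 = -291179/172250 - 1*(-1456) = -291179/172250 + 1456 = 250504821/172250 ≈ 1454.3)
((-1046 + 62) + 486) - h = ((-1046 + 62) + 486) - 1*250504821/172250 = (-984 + 486) - 250504821/172250 = -498 - 250504821/172250 = -336285321/172250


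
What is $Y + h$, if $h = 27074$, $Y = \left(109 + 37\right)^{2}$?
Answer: $48390$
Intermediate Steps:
$Y = 21316$ ($Y = 146^{2} = 21316$)
$Y + h = 21316 + 27074 = 48390$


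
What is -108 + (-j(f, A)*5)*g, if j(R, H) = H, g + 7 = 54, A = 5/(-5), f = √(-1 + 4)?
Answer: 127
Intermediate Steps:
f = √3 ≈ 1.7320
A = -1 (A = 5*(-⅕) = -1)
g = 47 (g = -7 + 54 = 47)
-108 + (-j(f, A)*5)*g = -108 + (-1*(-1)*5)*47 = -108 + (1*5)*47 = -108 + 5*47 = -108 + 235 = 127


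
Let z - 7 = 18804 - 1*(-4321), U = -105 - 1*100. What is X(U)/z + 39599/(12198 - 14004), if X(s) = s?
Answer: -65455307/2984028 ≈ -21.935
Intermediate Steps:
U = -205 (U = -105 - 100 = -205)
z = 23132 (z = 7 + (18804 - 1*(-4321)) = 7 + (18804 + 4321) = 7 + 23125 = 23132)
X(U)/z + 39599/(12198 - 14004) = -205/23132 + 39599/(12198 - 14004) = -205*1/23132 + 39599/(-1806) = -205/23132 + 39599*(-1/1806) = -205/23132 - 5657/258 = -65455307/2984028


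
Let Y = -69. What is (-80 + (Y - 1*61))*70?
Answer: -14700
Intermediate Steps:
(-80 + (Y - 1*61))*70 = (-80 + (-69 - 1*61))*70 = (-80 + (-69 - 61))*70 = (-80 - 130)*70 = -210*70 = -14700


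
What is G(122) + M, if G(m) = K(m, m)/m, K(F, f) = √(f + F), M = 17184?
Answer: 17184 + √61/61 ≈ 17184.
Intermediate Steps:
K(F, f) = √(F + f)
G(m) = √2/√m (G(m) = √(m + m)/m = √(2*m)/m = (√2*√m)/m = √2/√m)
G(122) + M = √2/√122 + 17184 = √2*(√122/122) + 17184 = √61/61 + 17184 = 17184 + √61/61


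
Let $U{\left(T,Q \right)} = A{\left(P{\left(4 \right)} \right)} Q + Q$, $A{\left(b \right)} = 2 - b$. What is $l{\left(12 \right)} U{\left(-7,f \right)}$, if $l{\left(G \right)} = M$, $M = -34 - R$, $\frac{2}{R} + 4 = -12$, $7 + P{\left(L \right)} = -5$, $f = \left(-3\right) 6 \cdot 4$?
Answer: $36585$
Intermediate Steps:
$f = -72$ ($f = \left(-18\right) 4 = -72$)
$P{\left(L \right)} = -12$ ($P{\left(L \right)} = -7 - 5 = -12$)
$R = - \frac{1}{8}$ ($R = \frac{2}{-4 - 12} = \frac{2}{-16} = 2 \left(- \frac{1}{16}\right) = - \frac{1}{8} \approx -0.125$)
$U{\left(T,Q \right)} = 15 Q$ ($U{\left(T,Q \right)} = \left(2 - -12\right) Q + Q = \left(2 + 12\right) Q + Q = 14 Q + Q = 15 Q$)
$M = - \frac{271}{8}$ ($M = -34 - - \frac{1}{8} = -34 + \frac{1}{8} = - \frac{271}{8} \approx -33.875$)
$l{\left(G \right)} = - \frac{271}{8}$
$l{\left(12 \right)} U{\left(-7,f \right)} = - \frac{271 \cdot 15 \left(-72\right)}{8} = \left(- \frac{271}{8}\right) \left(-1080\right) = 36585$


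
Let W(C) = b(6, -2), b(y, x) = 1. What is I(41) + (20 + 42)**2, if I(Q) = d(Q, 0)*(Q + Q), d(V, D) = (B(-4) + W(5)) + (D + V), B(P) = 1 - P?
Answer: 7698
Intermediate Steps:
W(C) = 1
d(V, D) = 6 + D + V (d(V, D) = ((1 - 1*(-4)) + 1) + (D + V) = ((1 + 4) + 1) + (D + V) = (5 + 1) + (D + V) = 6 + (D + V) = 6 + D + V)
I(Q) = 2*Q*(6 + Q) (I(Q) = (6 + 0 + Q)*(Q + Q) = (6 + Q)*(2*Q) = 2*Q*(6 + Q))
I(41) + (20 + 42)**2 = 2*41*(6 + 41) + (20 + 42)**2 = 2*41*47 + 62**2 = 3854 + 3844 = 7698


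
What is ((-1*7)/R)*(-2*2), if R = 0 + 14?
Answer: 2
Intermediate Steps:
R = 14
((-1*7)/R)*(-2*2) = ((-1*7)/14)*(-2*2) = ((1/14)*(-7))*(-4) = -½*(-4) = 2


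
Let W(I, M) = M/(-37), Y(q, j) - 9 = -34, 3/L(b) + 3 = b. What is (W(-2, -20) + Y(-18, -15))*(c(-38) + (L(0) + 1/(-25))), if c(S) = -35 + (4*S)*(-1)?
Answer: -524719/185 ≈ -2836.3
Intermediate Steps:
L(b) = 3/(-3 + b)
Y(q, j) = -25 (Y(q, j) = 9 - 34 = -25)
W(I, M) = -M/37 (W(I, M) = M*(-1/37) = -M/37)
c(S) = -35 - 4*S
(W(-2, -20) + Y(-18, -15))*(c(-38) + (L(0) + 1/(-25))) = (-1/37*(-20) - 25)*((-35 - 4*(-38)) + (3/(-3 + 0) + 1/(-25))) = (20/37 - 25)*((-35 + 152) + (3/(-3) + 1*(-1/25))) = -905*(117 + (3*(-⅓) - 1/25))/37 = -905*(117 + (-1 - 1/25))/37 = -905*(117 - 26/25)/37 = -905/37*2899/25 = -524719/185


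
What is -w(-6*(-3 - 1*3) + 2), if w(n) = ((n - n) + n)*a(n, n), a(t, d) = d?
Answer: -1444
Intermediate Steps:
w(n) = n**2 (w(n) = ((n - n) + n)*n = (0 + n)*n = n*n = n**2)
-w(-6*(-3 - 1*3) + 2) = -(-6*(-3 - 1*3) + 2)**2 = -(-6*(-3 - 3) + 2)**2 = -(-6*(-6) + 2)**2 = -(36 + 2)**2 = -1*38**2 = -1*1444 = -1444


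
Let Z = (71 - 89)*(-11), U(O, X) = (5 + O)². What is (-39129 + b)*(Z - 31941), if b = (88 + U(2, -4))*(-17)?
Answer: 1316001294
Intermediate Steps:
b = -2329 (b = (88 + (5 + 2)²)*(-17) = (88 + 7²)*(-17) = (88 + 49)*(-17) = 137*(-17) = -2329)
Z = 198 (Z = -18*(-11) = 198)
(-39129 + b)*(Z - 31941) = (-39129 - 2329)*(198 - 31941) = -41458*(-31743) = 1316001294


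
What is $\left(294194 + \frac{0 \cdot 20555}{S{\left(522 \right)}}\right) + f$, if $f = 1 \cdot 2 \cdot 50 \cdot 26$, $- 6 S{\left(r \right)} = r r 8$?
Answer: $296794$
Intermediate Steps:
$S{\left(r \right)} = - \frac{4 r^{2}}{3}$ ($S{\left(r \right)} = - \frac{r r 8}{6} = - \frac{r^{2} \cdot 8}{6} = - \frac{8 r^{2}}{6} = - \frac{4 r^{2}}{3}$)
$f = 2600$ ($f = 2 \cdot 50 \cdot 26 = 100 \cdot 26 = 2600$)
$\left(294194 + \frac{0 \cdot 20555}{S{\left(522 \right)}}\right) + f = \left(294194 + \frac{0 \cdot 20555}{\left(- \frac{4}{3}\right) 522^{2}}\right) + 2600 = \left(294194 + \frac{0}{\left(- \frac{4}{3}\right) 272484}\right) + 2600 = \left(294194 + \frac{0}{-363312}\right) + 2600 = \left(294194 + 0 \left(- \frac{1}{363312}\right)\right) + 2600 = \left(294194 + 0\right) + 2600 = 294194 + 2600 = 296794$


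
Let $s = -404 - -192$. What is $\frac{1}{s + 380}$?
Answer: $\frac{1}{168} \approx 0.0059524$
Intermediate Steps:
$s = -212$ ($s = -404 + 192 = -212$)
$\frac{1}{s + 380} = \frac{1}{-212 + 380} = \frac{1}{168}$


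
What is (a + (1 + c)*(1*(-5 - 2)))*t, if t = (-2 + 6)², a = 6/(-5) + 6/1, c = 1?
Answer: -736/5 ≈ -147.20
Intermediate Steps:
a = 24/5 (a = 6*(-⅕) + 6*1 = -6/5 + 6 = 24/5 ≈ 4.8000)
t = 16 (t = 4² = 16)
(a + (1 + c)*(1*(-5 - 2)))*t = (24/5 + (1 + 1)*(1*(-5 - 2)))*16 = (24/5 + 2*(1*(-7)))*16 = (24/5 + 2*(-7))*16 = (24/5 - 14)*16 = -46/5*16 = -736/5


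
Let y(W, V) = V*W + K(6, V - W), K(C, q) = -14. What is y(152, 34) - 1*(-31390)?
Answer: 36544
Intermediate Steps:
y(W, V) = -14 + V*W (y(W, V) = V*W - 14 = -14 + V*W)
y(152, 34) - 1*(-31390) = (-14 + 34*152) - 1*(-31390) = (-14 + 5168) + 31390 = 5154 + 31390 = 36544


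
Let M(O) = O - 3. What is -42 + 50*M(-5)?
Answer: -442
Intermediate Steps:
M(O) = -3 + O
-42 + 50*M(-5) = -42 + 50*(-3 - 5) = -42 + 50*(-8) = -42 - 400 = -442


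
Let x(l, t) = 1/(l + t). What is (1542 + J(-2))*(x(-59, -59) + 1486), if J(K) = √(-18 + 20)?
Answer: 135192537/59 + 175347*√2/118 ≈ 2.2935e+6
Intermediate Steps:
J(K) = √2
(1542 + J(-2))*(x(-59, -59) + 1486) = (1542 + √2)*(1/(-59 - 59) + 1486) = (1542 + √2)*(1/(-118) + 1486) = (1542 + √2)*(-1/118 + 1486) = (1542 + √2)*(175347/118) = 135192537/59 + 175347*√2/118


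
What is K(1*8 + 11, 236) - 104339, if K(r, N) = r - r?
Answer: -104339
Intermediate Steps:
K(r, N) = 0
K(1*8 + 11, 236) - 104339 = 0 - 104339 = -104339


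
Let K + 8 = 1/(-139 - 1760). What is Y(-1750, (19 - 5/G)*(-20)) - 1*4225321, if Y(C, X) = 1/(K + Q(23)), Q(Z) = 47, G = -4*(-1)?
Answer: -312927271361/74060 ≈ -4.2253e+6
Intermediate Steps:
G = 4
K = -15193/1899 (K = -8 + 1/(-139 - 1760) = -8 + 1/(-1899) = -8 - 1/1899 = -15193/1899 ≈ -8.0005)
Y(C, X) = 1899/74060 (Y(C, X) = 1/(-15193/1899 + 47) = 1/(74060/1899) = 1899/74060)
Y(-1750, (19 - 5/G)*(-20)) - 1*4225321 = 1899/74060 - 1*4225321 = 1899/74060 - 4225321 = -312927271361/74060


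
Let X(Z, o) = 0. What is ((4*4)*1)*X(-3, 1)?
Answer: 0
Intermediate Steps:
((4*4)*1)*X(-3, 1) = ((4*4)*1)*0 = (16*1)*0 = 16*0 = 0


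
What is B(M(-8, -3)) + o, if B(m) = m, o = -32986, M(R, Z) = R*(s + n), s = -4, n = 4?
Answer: -32986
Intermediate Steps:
M(R, Z) = 0 (M(R, Z) = R*(-4 + 4) = R*0 = 0)
B(M(-8, -3)) + o = 0 - 32986 = -32986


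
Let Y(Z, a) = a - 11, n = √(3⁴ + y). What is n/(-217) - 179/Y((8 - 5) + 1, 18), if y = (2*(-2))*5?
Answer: -179/7 - √61/217 ≈ -25.607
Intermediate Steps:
y = -20 (y = -4*5 = -20)
n = √61 (n = √(3⁴ - 20) = √(81 - 20) = √61 ≈ 7.8102)
Y(Z, a) = -11 + a
n/(-217) - 179/Y((8 - 5) + 1, 18) = √61/(-217) - 179/(-11 + 18) = √61*(-1/217) - 179/7 = -√61/217 - 179*⅐ = -√61/217 - 179/7 = -179/7 - √61/217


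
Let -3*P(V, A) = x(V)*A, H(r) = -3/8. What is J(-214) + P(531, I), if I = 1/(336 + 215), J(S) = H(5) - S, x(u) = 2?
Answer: 2824961/13224 ≈ 213.62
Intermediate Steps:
H(r) = -3/8 (H(r) = -3*1/8 = -3/8)
J(S) = -3/8 - S
I = 1/551 ≈ 0.0018149
P(V, A) = -2*A/3
J(-214) + P(531, I) = (-3/8 - 1*(-214)) - 2/3*1/551 = (-3/8 + 214) - 2/1653 = 1709/8 - 2/1653 = 2824961/13224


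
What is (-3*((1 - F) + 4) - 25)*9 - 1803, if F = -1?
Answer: -2190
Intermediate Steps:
(-3*((1 - F) + 4) - 25)*9 - 1803 = (-3*((1 - 1*(-1)) + 4) - 25)*9 - 1803 = (-3*((1 + 1) + 4) - 25)*9 - 1803 = (-3*(2 + 4) - 25)*9 - 1803 = (-3*6 - 25)*9 - 1803 = (-18 - 25)*9 - 1803 = -43*9 - 1803 = -387 - 1803 = -2190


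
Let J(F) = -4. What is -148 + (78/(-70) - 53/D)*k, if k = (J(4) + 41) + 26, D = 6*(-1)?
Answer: 3383/10 ≈ 338.30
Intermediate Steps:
D = -6
k = 63 (k = (-4 + 41) + 26 = 37 + 26 = 63)
-148 + (78/(-70) - 53/D)*k = -148 + (78/(-70) - 53/(-6))*63 = -148 + (78*(-1/70) - 53*(-⅙))*63 = -148 + (-39/35 + 53/6)*63 = -148 + (1621/210)*63 = -148 + 4863/10 = 3383/10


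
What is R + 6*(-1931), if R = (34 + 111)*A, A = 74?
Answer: -856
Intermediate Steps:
R = 10730 (R = (34 + 111)*74 = 145*74 = 10730)
R + 6*(-1931) = 10730 + 6*(-1931) = 10730 - 11586 = -856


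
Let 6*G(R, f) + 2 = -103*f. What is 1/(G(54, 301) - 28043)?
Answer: -2/66421 ≈ -3.0111e-5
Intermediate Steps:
G(R, f) = -1/3 - 103*f/6 (G(R, f) = -1/3 + (-103*f)/6 = -1/3 - 103*f/6)
1/(G(54, 301) - 28043) = 1/((-1/3 - 103/6*301) - 28043) = 1/((-1/3 - 31003/6) - 28043) = 1/(-10335/2 - 28043) = 1/(-66421/2) = -2/66421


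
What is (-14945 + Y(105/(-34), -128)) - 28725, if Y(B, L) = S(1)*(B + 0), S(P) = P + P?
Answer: -742495/17 ≈ -43676.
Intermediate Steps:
S(P) = 2*P
Y(B, L) = 2*B (Y(B, L) = (2*1)*(B + 0) = 2*B)
(-14945 + Y(105/(-34), -128)) - 28725 = (-14945 + 2*(105/(-34))) - 28725 = (-14945 + 2*(105*(-1/34))) - 28725 = (-14945 + 2*(-105/34)) - 28725 = (-14945 - 105/17) - 28725 = -254170/17 - 28725 = -742495/17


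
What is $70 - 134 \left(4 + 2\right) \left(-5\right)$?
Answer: $4090$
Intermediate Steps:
$70 - 134 \left(4 + 2\right) \left(-5\right) = 70 - 134 \cdot 6 \left(-5\right) = 70 - -4020 = 70 + 4020 = 4090$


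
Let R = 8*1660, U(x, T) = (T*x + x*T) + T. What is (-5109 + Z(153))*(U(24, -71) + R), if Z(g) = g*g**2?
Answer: 35052962868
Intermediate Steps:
U(x, T) = T + 2*T*x (U(x, T) = (T*x + T*x) + T = 2*T*x + T = T + 2*T*x)
R = 13280
Z(g) = g**3
(-5109 + Z(153))*(U(24, -71) + R) = (-5109 + 153**3)*(-71*(1 + 2*24) + 13280) = (-5109 + 3581577)*(-71*(1 + 48) + 13280) = 3576468*(-71*49 + 13280) = 3576468*(-3479 + 13280) = 3576468*9801 = 35052962868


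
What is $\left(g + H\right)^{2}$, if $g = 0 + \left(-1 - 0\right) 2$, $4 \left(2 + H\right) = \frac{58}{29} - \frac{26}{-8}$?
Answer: $\frac{1849}{256} \approx 7.2227$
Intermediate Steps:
$H = - \frac{11}{16}$ ($H = -2 + \frac{\frac{58}{29} - \frac{26}{-8}}{4} = -2 + \frac{58 \cdot \frac{1}{29} - - \frac{13}{4}}{4} = -2 + \frac{2 + \frac{13}{4}}{4} = -2 + \frac{1}{4} \cdot \frac{21}{4} = -2 + \frac{21}{16} = - \frac{11}{16} \approx -0.6875$)
$g = -2$ ($g = 0 + \left(-1 + 0\right) 2 = 0 - 2 = -2$)
$\left(g + H\right)^{2} = \left(-2 - \frac{11}{16}\right)^{2} = \left(- \frac{43}{16}\right)^{2} = \frac{1849}{256}$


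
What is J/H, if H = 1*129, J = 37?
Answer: 37/129 ≈ 0.28682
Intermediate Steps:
H = 129
J/H = 37/129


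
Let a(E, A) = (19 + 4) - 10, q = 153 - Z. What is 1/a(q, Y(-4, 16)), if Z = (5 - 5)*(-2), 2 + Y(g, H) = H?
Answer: 1/13 ≈ 0.076923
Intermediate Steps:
Y(g, H) = -2 + H
Z = 0 (Z = 0*(-2) = 0)
q = 153 (q = 153 - 1*0 = 153 + 0 = 153)
a(E, A) = 13 (a(E, A) = 23 - 10 = 13)
1/a(q, Y(-4, 16)) = 1/13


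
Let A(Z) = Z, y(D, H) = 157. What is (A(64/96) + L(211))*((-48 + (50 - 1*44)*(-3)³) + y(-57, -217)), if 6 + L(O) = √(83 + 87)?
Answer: 848/3 - 53*√170 ≈ -408.37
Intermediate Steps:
L(O) = -6 + √170 (L(O) = -6 + √(83 + 87) = -6 + √170)
(A(64/96) + L(211))*((-48 + (50 - 1*44)*(-3)³) + y(-57, -217)) = (64/96 + (-6 + √170))*((-48 + (50 - 1*44)*(-3)³) + 157) = (64*(1/96) + (-6 + √170))*((-48 + (50 - 44)*(-27)) + 157) = (⅔ + (-6 + √170))*((-48 + 6*(-27)) + 157) = (-16/3 + √170)*((-48 - 162) + 157) = (-16/3 + √170)*(-210 + 157) = (-16/3 + √170)*(-53) = 848/3 - 53*√170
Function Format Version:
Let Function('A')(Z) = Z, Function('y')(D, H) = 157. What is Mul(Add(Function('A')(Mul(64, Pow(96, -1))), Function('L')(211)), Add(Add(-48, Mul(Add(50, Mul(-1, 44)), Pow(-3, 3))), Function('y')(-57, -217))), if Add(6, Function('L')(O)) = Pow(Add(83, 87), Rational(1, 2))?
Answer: Add(Rational(848, 3), Mul(-53, Pow(170, Rational(1, 2)))) ≈ -408.37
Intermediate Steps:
Function('L')(O) = Add(-6, Pow(170, Rational(1, 2))) (Function('L')(O) = Add(-6, Pow(Add(83, 87), Rational(1, 2))) = Add(-6, Pow(170, Rational(1, 2))))
Mul(Add(Function('A')(Mul(64, Pow(96, -1))), Function('L')(211)), Add(Add(-48, Mul(Add(50, Mul(-1, 44)), Pow(-3, 3))), Function('y')(-57, -217))) = Mul(Add(Mul(64, Pow(96, -1)), Add(-6, Pow(170, Rational(1, 2)))), Add(Add(-48, Mul(Add(50, Mul(-1, 44)), Pow(-3, 3))), 157)) = Mul(Add(Mul(64, Rational(1, 96)), Add(-6, Pow(170, Rational(1, 2)))), Add(Add(-48, Mul(Add(50, -44), -27)), 157)) = Mul(Add(Rational(2, 3), Add(-6, Pow(170, Rational(1, 2)))), Add(Add(-48, Mul(6, -27)), 157)) = Mul(Add(Rational(-16, 3), Pow(170, Rational(1, 2))), Add(Add(-48, -162), 157)) = Mul(Add(Rational(-16, 3), Pow(170, Rational(1, 2))), Add(-210, 157)) = Mul(Add(Rational(-16, 3), Pow(170, Rational(1, 2))), -53) = Add(Rational(848, 3), Mul(-53, Pow(170, Rational(1, 2))))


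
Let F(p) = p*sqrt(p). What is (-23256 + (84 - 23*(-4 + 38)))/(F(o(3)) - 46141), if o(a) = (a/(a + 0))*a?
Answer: 552630757/1064495927 + 35931*sqrt(3)/1064495927 ≈ 0.51921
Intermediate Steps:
o(a) = a (o(a) = (a/a)*a = 1*a = a)
F(p) = p**(3/2)
(-23256 + (84 - 23*(-4 + 38)))/(F(o(3)) - 46141) = (-23256 + (84 - 23*(-4 + 38)))/(3**(3/2) - 46141) = (-23256 + (84 - 23*34))/(3*sqrt(3) - 46141) = (-23256 + (84 - 782))/(-46141 + 3*sqrt(3)) = (-23256 - 698)/(-46141 + 3*sqrt(3)) = -23954/(-46141 + 3*sqrt(3))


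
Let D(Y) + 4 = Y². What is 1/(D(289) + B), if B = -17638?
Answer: 1/65879 ≈ 1.5179e-5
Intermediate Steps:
D(Y) = -4 + Y²
1/(D(289) + B) = 1/((-4 + 289²) - 17638) = 1/((-4 + 83521) - 17638) = 1/(83517 - 17638) = 1/65879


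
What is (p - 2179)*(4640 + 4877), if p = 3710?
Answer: 14570527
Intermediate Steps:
(p - 2179)*(4640 + 4877) = (3710 - 2179)*(4640 + 4877) = 1531*9517 = 14570527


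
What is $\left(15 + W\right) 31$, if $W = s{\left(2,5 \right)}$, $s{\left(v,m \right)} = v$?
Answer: $527$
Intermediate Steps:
$W = 2$
$\left(15 + W\right) 31 = \left(15 + 2\right) 31 = 17 \cdot 31 = 527$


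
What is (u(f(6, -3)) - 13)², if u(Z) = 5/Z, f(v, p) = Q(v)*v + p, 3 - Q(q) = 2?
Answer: 1156/9 ≈ 128.44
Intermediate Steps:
Q(q) = 1 (Q(q) = 3 - 1*2 = 3 - 2 = 1)
f(v, p) = p + v (f(v, p) = 1*v + p = v + p = p + v)
(u(f(6, -3)) - 13)² = (5/(-3 + 6) - 13)² = (5/3 - 13)² = (-34/3)² = 1156/9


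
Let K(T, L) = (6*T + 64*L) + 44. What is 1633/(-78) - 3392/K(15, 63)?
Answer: -3533827/162474 ≈ -21.750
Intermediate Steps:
K(T, L) = 44 + 6*T + 64*L
1633/(-78) - 3392/K(15, 63) = 1633/(-78) - 3392/(44 + 6*15 + 64*63) = 1633*(-1/78) - 3392/(44 + 90 + 4032) = -1633/78 - 3392/4166 = -1633/78 - 3392*1/4166 = -1633/78 - 1696/2083 = -3533827/162474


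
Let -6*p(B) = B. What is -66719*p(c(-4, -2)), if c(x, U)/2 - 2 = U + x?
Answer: -266876/3 ≈ -88959.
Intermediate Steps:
c(x, U) = 4 + 2*U + 2*x (c(x, U) = 4 + 2*(U + x) = 4 + (2*U + 2*x) = 4 + 2*U + 2*x)
p(B) = -B/6
-66719*p(c(-4, -2)) = -(-66719)*(4 + 2*(-2) + 2*(-4))/6 = -(-66719)*(4 - 4 - 8)/6 = -(-66719)*(-8)/6 = -66719*4/3 = -266876/3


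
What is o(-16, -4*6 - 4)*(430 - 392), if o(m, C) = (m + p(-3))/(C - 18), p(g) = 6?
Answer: 190/23 ≈ 8.2609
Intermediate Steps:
o(m, C) = (6 + m)/(-18 + C) (o(m, C) = (m + 6)/(C - 18) = (6 + m)/(-18 + C))
o(-16, -4*6 - 4)*(430 - 392) = ((6 - 16)/(-18 + (-4*6 - 4)))*(430 - 392) = (-10/(-18 + (-24 - 4)))*38 = (-10/(-18 - 28))*38 = (-10/(-46))*38 = -1/46*(-10)*38 = (5/23)*38 = 190/23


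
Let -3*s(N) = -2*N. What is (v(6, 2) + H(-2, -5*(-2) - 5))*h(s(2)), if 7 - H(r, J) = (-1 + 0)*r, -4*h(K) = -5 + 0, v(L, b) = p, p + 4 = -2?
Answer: -5/4 ≈ -1.2500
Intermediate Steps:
p = -6 (p = -4 - 2 = -6)
s(N) = 2*N/3 (s(N) = -(-2)*N/3 = 2*N/3)
v(L, b) = -6
h(K) = 5/4 (h(K) = -(-5 + 0)/4 = -¼*(-5) = 5/4)
H(r, J) = 7 + r (H(r, J) = 7 - (-1 + 0)*r = 7 - (-1)*r = 7 + r)
(v(6, 2) + H(-2, -5*(-2) - 5))*h(s(2)) = (-6 + (7 - 2))*(5/4) = (-6 + 5)*(5/4) = -1*5/4 = -5/4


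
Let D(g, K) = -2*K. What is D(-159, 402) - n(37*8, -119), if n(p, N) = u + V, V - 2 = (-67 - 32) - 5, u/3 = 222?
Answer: -1368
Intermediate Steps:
u = 666 (u = 3*222 = 666)
V = -102 (V = 2 + ((-67 - 32) - 5) = 2 + (-99 - 5) = 2 - 104 = -102)
n(p, N) = 564 (n(p, N) = 666 - 102 = 564)
D(-159, 402) - n(37*8, -119) = -2*402 - 1*564 = -804 - 564 = -1368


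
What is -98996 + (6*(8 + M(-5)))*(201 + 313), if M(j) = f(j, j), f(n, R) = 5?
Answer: -58904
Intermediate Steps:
M(j) = 5
-98996 + (6*(8 + M(-5)))*(201 + 313) = -98996 + (6*(8 + 5))*(201 + 313) = -98996 + (6*13)*514 = -98996 + 78*514 = -98996 + 40092 = -58904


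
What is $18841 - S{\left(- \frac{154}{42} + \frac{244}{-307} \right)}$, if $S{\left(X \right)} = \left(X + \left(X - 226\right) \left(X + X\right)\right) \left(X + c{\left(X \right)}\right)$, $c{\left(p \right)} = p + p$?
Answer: $\frac{12058210833976}{260409987} \approx 46305.0$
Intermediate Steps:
$c{\left(p \right)} = 2 p$
$S{\left(X \right)} = 3 X \left(X + 2 X \left(-226 + X\right)\right)$ ($S{\left(X \right)} = \left(X + \left(X - 226\right) \left(X + X\right)\right) \left(X + 2 X\right) = \left(X + \left(-226 + X\right) 2 X\right) 3 X = \left(X + 2 X \left(-226 + X\right)\right) 3 X = 3 X \left(X + 2 X \left(-226 + X\right)\right)$)
$18841 - S{\left(- \frac{154}{42} + \frac{244}{-307} \right)} = 18841 - \left(- \frac{154}{42} + \frac{244}{-307}\right)^{2} \left(-1353 + 6 \left(- \frac{154}{42} + \frac{244}{-307}\right)\right) = 18841 - \left(\left(-154\right) \frac{1}{42} + 244 \left(- \frac{1}{307}\right)\right)^{2} \left(-1353 + 6 \left(\left(-154\right) \frac{1}{42} + 244 \left(- \frac{1}{307}\right)\right)\right) = 18841 - \left(- \frac{11}{3} - \frac{244}{307}\right)^{2} \left(-1353 + 6 \left(- \frac{11}{3} - \frac{244}{307}\right)\right) = 18841 - \left(- \frac{4109}{921}\right)^{2} \left(-1353 + 6 \left(- \frac{4109}{921}\right)\right) = 18841 - \frac{16883881 \left(-1353 - \frac{8218}{307}\right)}{848241} = 18841 - \frac{16883881}{848241} \left(- \frac{423589}{307}\right) = 18841 - - \frac{7151826268909}{260409987} = 18841 + \frac{7151826268909}{260409987} = \frac{12058210833976}{260409987}$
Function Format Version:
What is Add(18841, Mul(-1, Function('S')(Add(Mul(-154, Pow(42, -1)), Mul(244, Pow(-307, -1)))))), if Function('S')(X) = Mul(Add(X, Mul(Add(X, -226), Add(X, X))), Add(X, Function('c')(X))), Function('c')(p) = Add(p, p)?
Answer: Rational(12058210833976, 260409987) ≈ 46305.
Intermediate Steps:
Function('c')(p) = Mul(2, p)
Function('S')(X) = Mul(3, X, Add(X, Mul(2, X, Add(-226, X)))) (Function('S')(X) = Mul(Add(X, Mul(Add(X, -226), Add(X, X))), Add(X, Mul(2, X))) = Mul(Add(X, Mul(Add(-226, X), Mul(2, X))), Mul(3, X)) = Mul(Add(X, Mul(2, X, Add(-226, X))), Mul(3, X)) = Mul(3, X, Add(X, Mul(2, X, Add(-226, X)))))
Add(18841, Mul(-1, Function('S')(Add(Mul(-154, Pow(42, -1)), Mul(244, Pow(-307, -1)))))) = Add(18841, Mul(-1, Mul(Pow(Add(Mul(-154, Pow(42, -1)), Mul(244, Pow(-307, -1))), 2), Add(-1353, Mul(6, Add(Mul(-154, Pow(42, -1)), Mul(244, Pow(-307, -1)))))))) = Add(18841, Mul(-1, Mul(Pow(Add(Mul(-154, Rational(1, 42)), Mul(244, Rational(-1, 307))), 2), Add(-1353, Mul(6, Add(Mul(-154, Rational(1, 42)), Mul(244, Rational(-1, 307)))))))) = Add(18841, Mul(-1, Mul(Pow(Add(Rational(-11, 3), Rational(-244, 307)), 2), Add(-1353, Mul(6, Add(Rational(-11, 3), Rational(-244, 307))))))) = Add(18841, Mul(-1, Mul(Pow(Rational(-4109, 921), 2), Add(-1353, Mul(6, Rational(-4109, 921)))))) = Add(18841, Mul(-1, Mul(Rational(16883881, 848241), Add(-1353, Rational(-8218, 307))))) = Add(18841, Mul(-1, Mul(Rational(16883881, 848241), Rational(-423589, 307)))) = Add(18841, Mul(-1, Rational(-7151826268909, 260409987))) = Add(18841, Rational(7151826268909, 260409987)) = Rational(12058210833976, 260409987)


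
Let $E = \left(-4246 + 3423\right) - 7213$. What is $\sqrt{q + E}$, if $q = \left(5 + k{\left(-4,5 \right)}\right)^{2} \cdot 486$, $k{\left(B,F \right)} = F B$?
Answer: $\sqrt{101314} \approx 318.3$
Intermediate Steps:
$k{\left(B,F \right)} = B F$
$E = -8036$ ($E = -823 - 7213 = -8036$)
$q = 109350$ ($q = \left(5 - 20\right)^{2} \cdot 486 = \left(-15\right)^{2} \cdot 486 = 225 \cdot 486 = 109350$)
$\sqrt{q + E} = \sqrt{109350 - 8036} = \sqrt{101314}$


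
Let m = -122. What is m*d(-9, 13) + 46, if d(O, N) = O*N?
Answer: 14320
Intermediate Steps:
d(O, N) = N*O
m*d(-9, 13) + 46 = -1586*(-9) + 46 = -122*(-117) + 46 = 14274 + 46 = 14320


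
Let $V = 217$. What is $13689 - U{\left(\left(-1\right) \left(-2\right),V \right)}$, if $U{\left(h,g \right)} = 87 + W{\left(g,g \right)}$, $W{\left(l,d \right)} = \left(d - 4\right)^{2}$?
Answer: $-31767$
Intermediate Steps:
$W{\left(l,d \right)} = \left(-4 + d\right)^{2}$
$U{\left(h,g \right)} = 87 + \left(-4 + g\right)^{2}$
$13689 - U{\left(\left(-1\right) \left(-2\right),V \right)} = 13689 - \left(87 + \left(-4 + 217\right)^{2}\right) = 13689 - \left(87 + 213^{2}\right) = 13689 - \left(87 + 45369\right) = 13689 - 45456 = -31767$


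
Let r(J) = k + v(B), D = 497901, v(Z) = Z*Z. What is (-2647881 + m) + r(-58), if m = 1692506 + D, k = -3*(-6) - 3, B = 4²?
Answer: -457203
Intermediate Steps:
B = 16
v(Z) = Z²
k = 15 (k = 18 - 3 = 15)
r(J) = 271 (r(J) = 15 + 16² = 15 + 256 = 271)
m = 2190407 (m = 1692506 + 497901 = 2190407)
(-2647881 + m) + r(-58) = (-2647881 + 2190407) + 271 = -457474 + 271 = -457203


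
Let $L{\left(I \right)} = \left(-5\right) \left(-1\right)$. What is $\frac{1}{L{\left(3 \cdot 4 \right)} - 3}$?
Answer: $\frac{1}{2} \approx 0.5$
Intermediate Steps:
$L{\left(I \right)} = 5$
$\frac{1}{L{\left(3 \cdot 4 \right)} - 3} = \frac{1}{5 - 3} = \frac{1}{2}$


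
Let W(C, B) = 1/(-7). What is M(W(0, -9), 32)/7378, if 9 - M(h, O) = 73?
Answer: -32/3689 ≈ -0.0086744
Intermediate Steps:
W(C, B) = -⅐
M(h, O) = -64 (M(h, O) = 9 - 1*73 = 9 - 73 = -64)
M(W(0, -9), 32)/7378 = -64/7378 = -64*1/7378 = -32/3689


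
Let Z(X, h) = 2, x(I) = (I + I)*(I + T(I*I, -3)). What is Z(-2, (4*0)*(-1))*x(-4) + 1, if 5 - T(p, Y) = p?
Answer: 241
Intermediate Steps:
T(p, Y) = 5 - p
x(I) = 2*I*(5 + I - I**2) (x(I) = (I + I)*(I + (5 - I*I)) = (2*I)*(I + (5 - I**2)) = (2*I)*(5 + I - I**2) = 2*I*(5 + I - I**2))
Z(-2, (4*0)*(-1))*x(-4) + 1 = 2*(2*(-4)*(5 - 4 - 1*(-4)**2)) + 1 = 2*(2*(-4)*(5 - 4 - 1*16)) + 1 = 2*(2*(-4)*(5 - 4 - 16)) + 1 = 2*(2*(-4)*(-15)) + 1 = 2*120 + 1 = 240 + 1 = 241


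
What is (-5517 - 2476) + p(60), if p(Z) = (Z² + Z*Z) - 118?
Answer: -911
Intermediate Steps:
p(Z) = -118 + 2*Z² (p(Z) = (Z² + Z²) - 118 = 2*Z² - 118 = -118 + 2*Z²)
(-5517 - 2476) + p(60) = (-5517 - 2476) + (-118 + 2*60²) = -7993 + (-118 + 2*3600) = -7993 + (-118 + 7200) = -7993 + 7082 = -911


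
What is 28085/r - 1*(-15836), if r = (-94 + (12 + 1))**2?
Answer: 103928081/6561 ≈ 15840.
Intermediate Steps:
r = 6561 (r = (-94 + 13)**2 = (-81)**2 = 6561)
28085/r - 1*(-15836) = 28085/6561 - 1*(-15836) = 28085*(1/6561) + 15836 = 28085/6561 + 15836 = 103928081/6561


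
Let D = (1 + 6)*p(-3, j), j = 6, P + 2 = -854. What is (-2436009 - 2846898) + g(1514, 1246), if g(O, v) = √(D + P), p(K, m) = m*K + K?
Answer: -5282907 + I*√1003 ≈ -5.2829e+6 + 31.67*I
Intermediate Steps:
P = -856 (P = -2 - 854 = -856)
p(K, m) = K + K*m (p(K, m) = K*m + K = K + K*m)
D = -147 (D = (1 + 6)*(-3*(1 + 6)) = 7*(-3*7) = 7*(-21) = -147)
g(O, v) = I*√1003 (g(O, v) = √(-147 - 856) = √(-1003) = I*√1003)
(-2436009 - 2846898) + g(1514, 1246) = (-2436009 - 2846898) + I*√1003 = -5282907 + I*√1003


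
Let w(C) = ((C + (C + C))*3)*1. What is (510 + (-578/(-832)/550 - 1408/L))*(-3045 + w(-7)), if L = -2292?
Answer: -17338218144023/10925200 ≈ -1.5870e+6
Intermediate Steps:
w(C) = 9*C (w(C) = ((C + 2*C)*3)*1 = ((3*C)*3)*1 = (9*C)*1 = 9*C)
(510 + (-578/(-832)/550 - 1408/L))*(-3045 + w(-7)) = (510 + (-578/(-832)/550 - 1408/(-2292)))*(-3045 + 9*(-7)) = (510 + (-578*(-1/832)*(1/550) - 1408*(-1/2292)))*(-3045 - 63) = (510 + ((289/416)*(1/550) + 352/573))*(-3108) = (510 + (289/228800 + 352/573))*(-3108) = (510 + 80703197/131102400)*(-3108) = (66942927197/131102400)*(-3108) = -17338218144023/10925200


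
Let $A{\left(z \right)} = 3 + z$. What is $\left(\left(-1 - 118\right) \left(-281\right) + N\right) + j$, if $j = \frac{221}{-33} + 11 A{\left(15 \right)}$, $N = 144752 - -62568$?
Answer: $\frac{7951360}{33} \approx 2.4095 \cdot 10^{5}$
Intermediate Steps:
$N = 207320$ ($N = 144752 + 62568 = 207320$)
$j = \frac{6313}{33}$ ($j = \frac{221}{-33} + 11 \left(3 + 15\right) = 221 \left(- \frac{1}{33}\right) + 11 \cdot 18 = - \frac{221}{33} + 198 = \frac{6313}{33} \approx 191.3$)
$\left(\left(-1 - 118\right) \left(-281\right) + N\right) + j = \left(\left(-1 - 118\right) \left(-281\right) + 207320\right) + \frac{6313}{33} = \left(\left(-119\right) \left(-281\right) + 207320\right) + \frac{6313}{33} = \left(33439 + 207320\right) + \frac{6313}{33} = 240759 + \frac{6313}{33} = \frac{7951360}{33}$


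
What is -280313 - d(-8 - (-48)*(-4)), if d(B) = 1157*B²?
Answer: -46560313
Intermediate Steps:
-280313 - d(-8 - (-48)*(-4)) = -280313 - 1157*(-8 - (-48)*(-4))² = -280313 - 1157*(-8 - 12*16)² = -280313 - 1157*(-8 - 192)² = -280313 - 1157*(-200)² = -280313 - 1157*40000 = -280313 - 1*46280000 = -280313 - 46280000 = -46560313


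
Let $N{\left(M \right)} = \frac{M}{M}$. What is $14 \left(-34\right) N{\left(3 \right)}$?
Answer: $-476$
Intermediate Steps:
$N{\left(M \right)} = 1$
$14 \left(-34\right) N{\left(3 \right)} = 14 \left(-34\right) 1 = \left(-476\right) 1 = -476$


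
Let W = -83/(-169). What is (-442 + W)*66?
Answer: -4924590/169 ≈ -29140.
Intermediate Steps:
W = 83/169 (W = -83*(-1/169) = 83/169 ≈ 0.49112)
(-442 + W)*66 = (-442 + 83/169)*66 = -74615/169*66 = -4924590/169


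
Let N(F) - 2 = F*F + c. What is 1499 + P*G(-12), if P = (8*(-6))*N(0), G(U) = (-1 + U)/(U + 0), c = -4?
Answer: 1603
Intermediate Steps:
G(U) = (-1 + U)/U
N(F) = -2 + F² (N(F) = 2 + (F*F - 4) = 2 + (F² - 4) = 2 + (-4 + F²) = -2 + F²)
P = 96 (P = (8*(-6))*(-2 + 0²) = -48*(-2 + 0) = -48*(-2) = 96)
1499 + P*G(-12) = 1499 + 96*((-1 - 12)/(-12)) = 1499 + 96*(-1/12*(-13)) = 1499 + 96*(13/12) = 1499 + 104 = 1603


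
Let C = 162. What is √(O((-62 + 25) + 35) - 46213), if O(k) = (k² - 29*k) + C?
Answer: I*√45989 ≈ 214.45*I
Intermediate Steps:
O(k) = 162 + k² - 29*k (O(k) = (k² - 29*k) + 162 = 162 + k² - 29*k)
√(O((-62 + 25) + 35) - 46213) = √((162 + ((-62 + 25) + 35)² - 29*((-62 + 25) + 35)) - 46213) = √((162 + (-37 + 35)² - 29*(-37 + 35)) - 46213) = √((162 + (-2)² - 29*(-2)) - 46213) = √((162 + 4 + 58) - 46213) = √(224 - 46213) = √(-45989) = I*√45989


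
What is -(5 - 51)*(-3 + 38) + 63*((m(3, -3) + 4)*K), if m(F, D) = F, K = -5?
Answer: -595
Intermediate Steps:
-(5 - 51)*(-3 + 38) + 63*((m(3, -3) + 4)*K) = -(5 - 51)*(-3 + 38) + 63*((3 + 4)*(-5)) = -(-46)*35 + 63*(7*(-5)) = -1*(-1610) + 63*(-35) = 1610 - 2205 = -595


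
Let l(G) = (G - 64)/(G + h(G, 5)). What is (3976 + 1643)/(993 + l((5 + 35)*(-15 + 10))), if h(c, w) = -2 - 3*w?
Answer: 406441/71915 ≈ 5.6517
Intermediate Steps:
h(c, w) = -2 - 3*w
l(G) = (-64 + G)/(-17 + G) (l(G) = (G - 64)/(G + (-2 - 3*5)) = (-64 + G)/(G + (-2 - 15)) = (-64 + G)/(G - 17) = (-64 + G)/(-17 + G))
(3976 + 1643)/(993 + l((5 + 35)*(-15 + 10))) = (3976 + 1643)/(993 + (-64 + (5 + 35)*(-15 + 10))/(-17 + (5 + 35)*(-15 + 10))) = 5619/(993 + (-64 + 40*(-5))/(-17 + 40*(-5))) = 5619/(993 + (-64 - 200)/(-17 - 200)) = 5619/(993 - 264/(-217)) = 5619/(993 - 1/217*(-264)) = 5619/(993 + 264/217) = 5619/(215745/217) = 5619*(217/215745) = 406441/71915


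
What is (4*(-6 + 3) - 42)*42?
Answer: -2268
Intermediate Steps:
(4*(-6 + 3) - 42)*42 = (4*(-3) - 42)*42 = (-12 - 42)*42 = -54*42 = -2268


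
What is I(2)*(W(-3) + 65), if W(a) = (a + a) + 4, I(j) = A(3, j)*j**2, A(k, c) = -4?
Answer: -1008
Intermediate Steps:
I(j) = -4*j**2
W(a) = 4 + 2*a (W(a) = 2*a + 4 = 4 + 2*a)
I(2)*(W(-3) + 65) = (-4*2**2)*((4 + 2*(-3)) + 65) = (-4*4)*((4 - 6) + 65) = -16*(-2 + 65) = -16*63 = -1008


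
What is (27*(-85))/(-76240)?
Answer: 459/15248 ≈ 0.030102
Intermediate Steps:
(27*(-85))/(-76240) = -2295*(-1/76240) = 459/15248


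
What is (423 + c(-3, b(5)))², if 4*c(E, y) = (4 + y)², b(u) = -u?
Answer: 2866249/16 ≈ 1.7914e+5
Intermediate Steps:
c(E, y) = (4 + y)²/4
(423 + c(-3, b(5)))² = (423 + (4 - 1*5)²/4)² = (423 + (4 - 5)²/4)² = (423 + (¼)*(-1)²)² = (423 + (¼)*1)² = (423 + ¼)² = (1693/4)² = 2866249/16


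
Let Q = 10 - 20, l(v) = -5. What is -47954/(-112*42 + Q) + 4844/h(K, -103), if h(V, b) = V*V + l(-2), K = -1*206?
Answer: 1028785395/100009867 ≈ 10.287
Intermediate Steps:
K = -206
Q = -10
h(V, b) = -5 + V² (h(V, b) = V*V - 5 = V² - 5 = -5 + V²)
-47954/(-112*42 + Q) + 4844/h(K, -103) = -47954/(-112*42 - 10) + 4844/(-5 + (-206)²) = -47954/(-4704 - 10) + 4844/(-5 + 42436) = -47954/(-4714) + 4844/42431 = -47954*(-1/4714) + 4844*(1/42431) = 23977/2357 + 4844/42431 = 1028785395/100009867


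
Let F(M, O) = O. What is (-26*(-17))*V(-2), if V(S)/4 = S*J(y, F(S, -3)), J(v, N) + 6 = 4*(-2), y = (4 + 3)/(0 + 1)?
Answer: 49504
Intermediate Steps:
y = 7 (y = 7/1 = 7*1 = 7)
J(v, N) = -14 (J(v, N) = -6 + 4*(-2) = -6 - 8 = -14)
V(S) = -56*S (V(S) = 4*(S*(-14)) = 4*(-14*S) = -56*S)
(-26*(-17))*V(-2) = (-26*(-17))*(-56*(-2)) = 442*112 = 49504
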